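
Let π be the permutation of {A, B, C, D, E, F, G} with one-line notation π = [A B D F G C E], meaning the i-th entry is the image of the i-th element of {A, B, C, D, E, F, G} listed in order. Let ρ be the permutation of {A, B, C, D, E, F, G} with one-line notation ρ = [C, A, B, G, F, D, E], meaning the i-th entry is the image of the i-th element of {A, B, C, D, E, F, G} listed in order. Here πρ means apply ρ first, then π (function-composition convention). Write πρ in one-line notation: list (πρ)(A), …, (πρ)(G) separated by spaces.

Chase each element through ρ then π: A → C → D; B → A → A; C → B → B; D → G → E; E → F → C; F → D → F; G → E → G.
Collecting the images, πρ = [D A B E C F G].

D A B E C F G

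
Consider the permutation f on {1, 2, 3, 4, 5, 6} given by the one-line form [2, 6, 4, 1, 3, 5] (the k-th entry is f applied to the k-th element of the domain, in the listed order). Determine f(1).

1 is element number 1 of the domain, and entry number 1 of the one-line form is 2, so f(1) = 2.

2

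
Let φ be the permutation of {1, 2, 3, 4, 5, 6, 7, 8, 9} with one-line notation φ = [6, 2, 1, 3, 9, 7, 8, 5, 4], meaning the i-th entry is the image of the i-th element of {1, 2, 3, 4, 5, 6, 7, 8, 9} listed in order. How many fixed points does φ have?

1

The fixed points (elements with φ(x) = x) are {2}, so there is 1.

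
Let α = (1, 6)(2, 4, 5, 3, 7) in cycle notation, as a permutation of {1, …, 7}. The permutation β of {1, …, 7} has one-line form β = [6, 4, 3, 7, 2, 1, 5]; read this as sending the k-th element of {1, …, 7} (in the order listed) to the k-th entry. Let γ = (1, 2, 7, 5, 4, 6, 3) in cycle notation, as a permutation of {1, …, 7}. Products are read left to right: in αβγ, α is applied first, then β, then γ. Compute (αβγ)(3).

(αβγ)(3) = γ(β(α(3))). α(3) = 7, then β(7) = 5, then γ(5) = 4, so the result is 4.

4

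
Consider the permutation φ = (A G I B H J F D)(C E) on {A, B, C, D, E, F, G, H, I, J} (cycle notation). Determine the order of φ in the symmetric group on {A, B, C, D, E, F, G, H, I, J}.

The cycle type of φ is (8, 2).
Since disjoint cycles commute, ord(φ) = lcm(8, 2) = 8.

8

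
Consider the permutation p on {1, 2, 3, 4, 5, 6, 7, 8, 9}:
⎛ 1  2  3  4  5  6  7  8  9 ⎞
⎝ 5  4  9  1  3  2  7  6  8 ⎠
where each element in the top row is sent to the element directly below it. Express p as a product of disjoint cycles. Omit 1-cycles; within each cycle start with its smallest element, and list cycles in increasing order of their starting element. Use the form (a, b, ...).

(1, 5, 3, 9, 8, 6, 2, 4)

From 1: 1 → 5 → 3 → 9 → 8 → 6 → 2 → 4 → 1, closing the cycle (1, 5, 3, 9, 8, 6, 2, 4).
Continuing from each remaining unvisited element yields (1, 5, 3, 9, 8, 6, 2, 4).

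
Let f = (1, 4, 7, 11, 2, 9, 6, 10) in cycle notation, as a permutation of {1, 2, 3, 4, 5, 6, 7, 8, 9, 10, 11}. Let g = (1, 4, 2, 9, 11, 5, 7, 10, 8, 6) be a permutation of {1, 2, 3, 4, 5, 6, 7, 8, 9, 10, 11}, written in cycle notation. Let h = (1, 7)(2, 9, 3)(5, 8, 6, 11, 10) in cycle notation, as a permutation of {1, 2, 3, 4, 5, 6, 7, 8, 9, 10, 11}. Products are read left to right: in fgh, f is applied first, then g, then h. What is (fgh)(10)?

4

Apply the permutations in order: f(10) = 1, then g(1) = 4, then h(4) = 4. So (fgh)(10) = 4.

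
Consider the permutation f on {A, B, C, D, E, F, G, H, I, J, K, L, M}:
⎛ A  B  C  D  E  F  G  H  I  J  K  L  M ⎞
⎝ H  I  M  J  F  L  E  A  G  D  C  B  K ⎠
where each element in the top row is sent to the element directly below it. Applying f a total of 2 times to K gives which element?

M

Tracing K → C → … returns to K after 3 steps, so K lies in a 3-cycle (C M K).
Stepping 2 places around the cycle: K → C → M.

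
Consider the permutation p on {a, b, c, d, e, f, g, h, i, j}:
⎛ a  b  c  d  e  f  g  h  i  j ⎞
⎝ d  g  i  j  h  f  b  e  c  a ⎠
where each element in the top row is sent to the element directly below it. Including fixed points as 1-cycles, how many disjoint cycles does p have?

5

The cycle decomposition is (a, d, j)(b, g)(c, i)(e, h)(f), which has 5 cycles (counting 1-cycles).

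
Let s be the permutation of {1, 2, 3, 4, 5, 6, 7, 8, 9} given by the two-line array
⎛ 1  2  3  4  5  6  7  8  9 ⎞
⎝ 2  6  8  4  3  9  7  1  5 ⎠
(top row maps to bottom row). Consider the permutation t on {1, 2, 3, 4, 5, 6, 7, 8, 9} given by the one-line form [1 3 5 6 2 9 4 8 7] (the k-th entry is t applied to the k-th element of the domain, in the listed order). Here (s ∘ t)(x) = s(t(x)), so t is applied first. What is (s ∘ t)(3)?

t(3) = 5, then s(5) = 3; composing gives (s ∘ t)(3) = 3.

3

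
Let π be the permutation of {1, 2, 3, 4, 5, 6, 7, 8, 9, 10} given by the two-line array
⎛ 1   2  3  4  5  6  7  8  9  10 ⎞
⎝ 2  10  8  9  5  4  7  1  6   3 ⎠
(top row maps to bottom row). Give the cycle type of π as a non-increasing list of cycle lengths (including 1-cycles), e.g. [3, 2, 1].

[5, 3, 1, 1]

The disjoint cycles are (1, 2, 10, 3, 8)(4, 9, 6)(5)(7), with lengths 5, 3, 1, 1 in non-increasing order.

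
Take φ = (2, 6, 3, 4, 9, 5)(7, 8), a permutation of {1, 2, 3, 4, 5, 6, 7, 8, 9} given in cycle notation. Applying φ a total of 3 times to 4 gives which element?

4 lies in the 6-cycle (2, 6, 3, 4, 9, 5).
Advancing 3 steps from 4: 4 → 9 → 5 → 2.

2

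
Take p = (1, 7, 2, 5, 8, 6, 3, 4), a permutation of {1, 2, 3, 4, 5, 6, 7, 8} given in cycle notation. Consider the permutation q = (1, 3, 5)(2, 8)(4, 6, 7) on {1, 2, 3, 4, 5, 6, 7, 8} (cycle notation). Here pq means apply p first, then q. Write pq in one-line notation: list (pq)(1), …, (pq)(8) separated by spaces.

4 1 6 3 2 5 8 7

For each element, apply p then q: 1 → 7 → 4; 2 → 5 → 1; 3 → 4 → 6; 4 → 1 → 3; 5 → 8 → 2; 6 → 3 → 5; 7 → 2 → 8; 8 → 6 → 7.
So pq in one-line form is 4 1 6 3 2 5 8 7.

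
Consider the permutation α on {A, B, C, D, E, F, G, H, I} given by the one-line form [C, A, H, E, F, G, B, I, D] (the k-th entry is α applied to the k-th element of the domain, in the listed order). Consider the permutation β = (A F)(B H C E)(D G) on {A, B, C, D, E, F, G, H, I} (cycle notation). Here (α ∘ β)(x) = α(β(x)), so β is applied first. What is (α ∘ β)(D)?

B

First apply β: β(D) = G, then α(G) = B. Thus (α ∘ β)(D) = B.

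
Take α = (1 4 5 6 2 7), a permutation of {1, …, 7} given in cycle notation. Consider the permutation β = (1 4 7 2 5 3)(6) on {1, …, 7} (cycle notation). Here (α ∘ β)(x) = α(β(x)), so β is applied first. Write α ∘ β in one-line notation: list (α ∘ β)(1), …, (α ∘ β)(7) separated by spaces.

Chase each element through β then α: 1 → 4 → 5; 2 → 5 → 6; 3 → 1 → 4; 4 → 7 → 1; 5 → 3 → 3; 6 → 6 → 2; 7 → 2 → 7.
So α ∘ β in one-line form is 5 6 4 1 3 2 7.

5 6 4 1 3 2 7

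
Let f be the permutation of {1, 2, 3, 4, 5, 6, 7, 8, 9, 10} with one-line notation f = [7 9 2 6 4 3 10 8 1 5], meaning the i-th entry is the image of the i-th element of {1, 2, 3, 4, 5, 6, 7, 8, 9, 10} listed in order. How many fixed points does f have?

1

The fixed points (elements with f(x) = x) are {8}, so there is 1.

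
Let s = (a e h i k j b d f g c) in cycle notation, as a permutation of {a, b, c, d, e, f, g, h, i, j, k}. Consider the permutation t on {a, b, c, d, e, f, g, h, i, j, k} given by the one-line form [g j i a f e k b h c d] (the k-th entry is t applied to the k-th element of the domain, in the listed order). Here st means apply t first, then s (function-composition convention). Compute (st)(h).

First apply t: t(h) = b, then s(b) = d. Thus (st)(h) = d.

d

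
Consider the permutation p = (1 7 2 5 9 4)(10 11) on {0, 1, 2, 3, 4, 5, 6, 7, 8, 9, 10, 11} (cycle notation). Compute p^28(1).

1 lies in the 6-cycle (1 7 2 5 9 4).
Powers repeat with period 6 on this cycle, and 28 mod 6 = 4, so p^28(1) = p^4(1).
Stepping 4 places around the cycle: 1 → 7 → 2 → 5 → 9.

9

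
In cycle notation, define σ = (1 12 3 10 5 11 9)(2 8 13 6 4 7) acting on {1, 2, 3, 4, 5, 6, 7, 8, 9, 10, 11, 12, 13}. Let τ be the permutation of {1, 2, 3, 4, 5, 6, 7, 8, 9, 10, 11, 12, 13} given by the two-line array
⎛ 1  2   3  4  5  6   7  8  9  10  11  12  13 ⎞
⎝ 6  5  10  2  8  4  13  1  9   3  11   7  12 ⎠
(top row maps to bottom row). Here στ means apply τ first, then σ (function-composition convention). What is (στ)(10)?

First apply τ: τ(10) = 3, then σ(3) = 10. Thus (στ)(10) = 10.

10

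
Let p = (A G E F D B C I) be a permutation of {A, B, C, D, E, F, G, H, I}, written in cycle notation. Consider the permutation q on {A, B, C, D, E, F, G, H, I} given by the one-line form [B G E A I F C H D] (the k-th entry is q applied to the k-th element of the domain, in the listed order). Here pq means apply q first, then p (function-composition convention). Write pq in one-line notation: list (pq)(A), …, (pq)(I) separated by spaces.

Chase each element through q then p: A → B → C; B → G → E; C → E → F; D → A → G; E → I → A; F → F → D; G → C → I; H → H → H; I → D → B.
Collecting the images, pq = [C E F G A D I H B].

C E F G A D I H B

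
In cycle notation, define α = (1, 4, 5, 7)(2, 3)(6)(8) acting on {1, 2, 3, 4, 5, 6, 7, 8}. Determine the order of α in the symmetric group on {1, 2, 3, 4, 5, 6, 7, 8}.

4

The disjoint cycles have lengths 4, 2, 1, 1.
The order of α is the least common multiple of its cycle lengths: lcm(4, 2) = 4.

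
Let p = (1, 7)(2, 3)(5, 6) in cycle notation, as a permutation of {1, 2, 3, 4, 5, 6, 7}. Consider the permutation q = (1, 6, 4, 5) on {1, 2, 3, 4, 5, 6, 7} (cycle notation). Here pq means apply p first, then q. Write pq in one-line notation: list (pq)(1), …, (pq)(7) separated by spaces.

Chase each element through p then q: 1 → 7 → 7; 2 → 3 → 3; 3 → 2 → 2; 4 → 4 → 5; 5 → 6 → 4; 6 → 5 → 1; 7 → 1 → 6.
Collecting the images, pq = [7 3 2 5 4 1 6].

7 3 2 5 4 1 6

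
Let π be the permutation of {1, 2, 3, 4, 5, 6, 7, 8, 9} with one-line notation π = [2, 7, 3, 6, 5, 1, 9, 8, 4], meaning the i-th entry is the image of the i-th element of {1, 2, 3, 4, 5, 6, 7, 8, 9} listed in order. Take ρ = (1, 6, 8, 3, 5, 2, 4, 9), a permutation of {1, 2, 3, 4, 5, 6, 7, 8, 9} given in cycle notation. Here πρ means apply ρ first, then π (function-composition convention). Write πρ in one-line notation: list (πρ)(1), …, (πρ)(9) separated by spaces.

1 6 5 4 7 8 9 3 2

(πρ)(x) = π(ρ(x)). Computing each image: π(ρ(1)) = π(6) = 1, π(ρ(2)) = π(4) = 6, π(ρ(3)) = π(5) = 5, π(ρ(4)) = π(9) = 4, π(ρ(5)) = π(2) = 7, π(ρ(6)) = π(8) = 8, π(ρ(7)) = π(7) = 9, π(ρ(8)) = π(3) = 3, π(ρ(9)) = π(1) = 2.
Hence πρ = [1 6 5 4 7 8 9 3 2].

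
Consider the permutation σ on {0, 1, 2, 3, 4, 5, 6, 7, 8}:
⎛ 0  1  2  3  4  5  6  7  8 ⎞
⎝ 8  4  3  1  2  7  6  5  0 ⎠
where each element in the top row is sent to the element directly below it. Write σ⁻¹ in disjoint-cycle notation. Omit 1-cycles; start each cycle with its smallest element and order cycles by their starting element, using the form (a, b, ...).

(0, 8)(1, 3, 2, 4)(5, 7)

The cycle decomposition of σ is (0, 8)(1, 4, 2, 3)(5, 7).
The inverse reverses every cycle; in canonical form, σ⁻¹ = (0, 8)(1, 3, 2, 4)(5, 7).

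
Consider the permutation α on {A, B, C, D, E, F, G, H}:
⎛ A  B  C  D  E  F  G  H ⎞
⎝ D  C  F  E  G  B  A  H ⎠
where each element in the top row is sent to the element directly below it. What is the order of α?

Decomposing into disjoint cycles gives cycle lengths 4, 3, 1.
Since disjoint cycles commute, ord(α) = lcm(4, 3) = 12.

12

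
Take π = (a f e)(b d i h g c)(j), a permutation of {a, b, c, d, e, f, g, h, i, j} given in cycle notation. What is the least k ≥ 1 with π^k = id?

6

The disjoint cycles have lengths 6, 3, 1.
Since disjoint cycles commute, ord(π) = lcm(6, 3) = 6.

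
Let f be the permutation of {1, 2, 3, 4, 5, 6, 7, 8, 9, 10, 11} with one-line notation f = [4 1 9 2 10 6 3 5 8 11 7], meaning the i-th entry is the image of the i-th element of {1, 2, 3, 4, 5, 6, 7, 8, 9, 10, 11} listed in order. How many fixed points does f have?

1

The fixed points (elements with f(x) = x) are {6}, so there is 1.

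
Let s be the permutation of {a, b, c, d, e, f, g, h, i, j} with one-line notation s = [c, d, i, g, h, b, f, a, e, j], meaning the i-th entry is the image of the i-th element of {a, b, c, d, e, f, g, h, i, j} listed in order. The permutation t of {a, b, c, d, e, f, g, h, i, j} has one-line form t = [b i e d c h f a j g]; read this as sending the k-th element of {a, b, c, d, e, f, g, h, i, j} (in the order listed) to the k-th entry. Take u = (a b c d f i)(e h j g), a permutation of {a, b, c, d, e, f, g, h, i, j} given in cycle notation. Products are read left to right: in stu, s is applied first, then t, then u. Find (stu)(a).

h

Chase a: s(a) = c; t(c) = e; u(e) = h. Hence (stu)(a) = h.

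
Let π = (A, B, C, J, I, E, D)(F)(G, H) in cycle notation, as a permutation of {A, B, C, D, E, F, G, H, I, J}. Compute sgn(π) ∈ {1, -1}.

-1

The cycle lengths are 7, 2, 1.
A cycle is odd iff its length is even; π has 1 even-length cycle, so sgn(π) = (−1)^1 and π is odd.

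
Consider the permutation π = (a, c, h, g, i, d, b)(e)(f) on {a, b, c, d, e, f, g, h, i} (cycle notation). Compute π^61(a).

a lies in the 7-cycle (a, c, h, g, i, d, b).
Since the cycle has length 7, π^61 acts on it the same as π^5 (61 mod 7 = 5).
Stepping 5 places around the cycle: a → c → h → g → i → d.

d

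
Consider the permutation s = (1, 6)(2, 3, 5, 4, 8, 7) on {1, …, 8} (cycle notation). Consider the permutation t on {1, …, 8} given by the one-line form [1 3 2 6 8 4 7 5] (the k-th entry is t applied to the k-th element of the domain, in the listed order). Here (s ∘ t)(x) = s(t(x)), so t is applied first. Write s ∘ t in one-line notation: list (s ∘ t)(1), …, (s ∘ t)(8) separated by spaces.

(s ∘ t)(x) = s(t(x)). Computing each image: s(t(1)) = s(1) = 6, s(t(2)) = s(3) = 5, s(t(3)) = s(2) = 3, s(t(4)) = s(6) = 1, s(t(5)) = s(8) = 7, s(t(6)) = s(4) = 8, s(t(7)) = s(7) = 2, s(t(8)) = s(5) = 4.
Hence s ∘ t = [6 5 3 1 7 8 2 4].

6 5 3 1 7 8 2 4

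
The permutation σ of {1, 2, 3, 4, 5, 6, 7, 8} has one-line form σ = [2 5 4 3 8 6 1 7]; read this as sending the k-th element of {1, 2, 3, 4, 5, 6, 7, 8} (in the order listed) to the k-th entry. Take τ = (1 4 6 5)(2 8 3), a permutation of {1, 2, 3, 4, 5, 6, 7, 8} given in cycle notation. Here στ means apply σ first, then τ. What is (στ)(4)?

2

First apply σ: σ(4) = 3, then τ(3) = 2. Thus (στ)(4) = 2.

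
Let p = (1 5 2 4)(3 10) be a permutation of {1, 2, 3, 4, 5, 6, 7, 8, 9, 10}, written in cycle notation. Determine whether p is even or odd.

even

The cycle lengths are 4, 2, 1, 1, 1, 1.
A cycle is odd iff its length is even; p has 2 even-length cycles, so sgn(p) = (−1)^2 and p is even.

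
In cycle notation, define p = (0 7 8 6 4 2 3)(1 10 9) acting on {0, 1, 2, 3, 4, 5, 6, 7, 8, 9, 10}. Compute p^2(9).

10

9 lies in the 3-cycle (1 10 9).
Advancing 2 steps from 9: 9 → 1 → 10.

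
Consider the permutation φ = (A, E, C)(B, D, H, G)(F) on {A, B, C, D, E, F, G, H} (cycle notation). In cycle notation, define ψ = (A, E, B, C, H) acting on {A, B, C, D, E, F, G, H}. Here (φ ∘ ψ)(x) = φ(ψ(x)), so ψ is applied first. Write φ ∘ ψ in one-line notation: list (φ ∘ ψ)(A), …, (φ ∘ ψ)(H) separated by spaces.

(φ ∘ ψ)(x) = φ(ψ(x)). Computing each image: φ(ψ(A)) = φ(E) = C, φ(ψ(B)) = φ(C) = A, φ(ψ(C)) = φ(H) = G, φ(ψ(D)) = φ(D) = H, φ(ψ(E)) = φ(B) = D, φ(ψ(F)) = φ(F) = F, φ(ψ(G)) = φ(G) = B, φ(ψ(H)) = φ(A) = E.
Hence φ ∘ ψ = [C A G H D F B E].

C A G H D F B E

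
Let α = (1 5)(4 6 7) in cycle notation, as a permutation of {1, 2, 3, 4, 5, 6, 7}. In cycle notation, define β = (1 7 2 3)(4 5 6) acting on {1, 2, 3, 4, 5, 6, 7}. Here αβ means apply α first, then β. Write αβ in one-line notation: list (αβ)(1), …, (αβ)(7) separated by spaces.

For each element, apply α then β: 1 → 5 → 6; 2 → 2 → 3; 3 → 3 → 1; 4 → 6 → 4; 5 → 1 → 7; 6 → 7 → 2; 7 → 4 → 5.
Collecting the images, αβ = [6 3 1 4 7 2 5].

6 3 1 4 7 2 5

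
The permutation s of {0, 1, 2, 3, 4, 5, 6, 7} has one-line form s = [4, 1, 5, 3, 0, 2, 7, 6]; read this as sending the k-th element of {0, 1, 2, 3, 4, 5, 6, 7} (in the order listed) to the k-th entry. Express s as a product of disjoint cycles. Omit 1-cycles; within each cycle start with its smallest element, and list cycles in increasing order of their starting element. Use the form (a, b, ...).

(0, 4)(2, 5)(6, 7)

Start at 0 and follow images: 0 → 4 → 0, giving the cycle (0, 4).
Continuing from each remaining unvisited element yields (0, 4)(2, 5)(6, 7).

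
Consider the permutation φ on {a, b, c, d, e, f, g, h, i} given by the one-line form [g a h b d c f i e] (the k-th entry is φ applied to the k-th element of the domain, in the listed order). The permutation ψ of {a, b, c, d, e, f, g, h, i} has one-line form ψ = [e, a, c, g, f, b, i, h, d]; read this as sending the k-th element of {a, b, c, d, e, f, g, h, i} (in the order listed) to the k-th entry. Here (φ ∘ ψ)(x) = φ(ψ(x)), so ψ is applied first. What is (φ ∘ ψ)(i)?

b

First apply ψ: ψ(i) = d, then φ(d) = b. Thus (φ ∘ ψ)(i) = b.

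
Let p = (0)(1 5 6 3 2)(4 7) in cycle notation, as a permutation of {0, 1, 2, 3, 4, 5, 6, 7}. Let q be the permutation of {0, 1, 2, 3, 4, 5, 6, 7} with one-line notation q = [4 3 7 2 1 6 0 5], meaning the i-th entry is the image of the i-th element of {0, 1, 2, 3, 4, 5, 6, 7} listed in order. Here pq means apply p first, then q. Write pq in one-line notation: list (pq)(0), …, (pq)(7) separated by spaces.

For each element, apply p then q: 0 → 0 → 4; 1 → 5 → 6; 2 → 1 → 3; 3 → 2 → 7; 4 → 7 → 5; 5 → 6 → 0; 6 → 3 → 2; 7 → 4 → 1.
So pq in one-line form is 4 6 3 7 5 0 2 1.

4 6 3 7 5 0 2 1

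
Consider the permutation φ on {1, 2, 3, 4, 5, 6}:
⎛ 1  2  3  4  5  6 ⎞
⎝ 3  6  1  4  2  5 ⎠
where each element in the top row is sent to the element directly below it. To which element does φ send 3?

1

The entry below 3 in the array is 1, so φ(3) = 1.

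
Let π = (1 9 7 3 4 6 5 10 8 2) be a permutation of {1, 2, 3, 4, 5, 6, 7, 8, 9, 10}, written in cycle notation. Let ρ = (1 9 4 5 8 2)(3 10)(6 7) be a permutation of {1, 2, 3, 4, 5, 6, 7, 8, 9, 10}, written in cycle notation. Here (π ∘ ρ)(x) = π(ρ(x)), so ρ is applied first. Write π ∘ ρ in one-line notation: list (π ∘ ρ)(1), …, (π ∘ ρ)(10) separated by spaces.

7 9 8 10 2 3 5 1 6 4

For each element, apply ρ then π: 1 → 9 → 7; 2 → 1 → 9; 3 → 10 → 8; 4 → 5 → 10; 5 → 8 → 2; 6 → 7 → 3; 7 → 6 → 5; 8 → 2 → 1; 9 → 4 → 6; 10 → 3 → 4.
So π ∘ ρ in one-line form is 7 9 8 10 2 3 5 1 6 4.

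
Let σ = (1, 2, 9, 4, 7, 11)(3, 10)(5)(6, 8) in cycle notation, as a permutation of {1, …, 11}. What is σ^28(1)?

7

1 lies in the 6-cycle (1, 2, 9, 4, 7, 11).
Since the cycle has length 6, σ^28 acts on it the same as σ^4 (28 mod 6 = 4).
Advancing 4 steps from 1: 1 → 2 → 9 → 4 → 7.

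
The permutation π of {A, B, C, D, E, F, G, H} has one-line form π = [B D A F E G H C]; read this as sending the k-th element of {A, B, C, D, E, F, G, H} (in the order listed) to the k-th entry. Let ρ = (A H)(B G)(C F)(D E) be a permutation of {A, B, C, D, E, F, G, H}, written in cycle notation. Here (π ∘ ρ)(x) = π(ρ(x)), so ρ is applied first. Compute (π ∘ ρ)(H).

B

ρ(H) = A, then π(A) = B; composing gives (π ∘ ρ)(H) = B.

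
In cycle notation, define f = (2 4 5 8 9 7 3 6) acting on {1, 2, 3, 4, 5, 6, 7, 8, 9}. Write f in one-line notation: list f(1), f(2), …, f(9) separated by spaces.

Image by image: 1→1, 2→4, 3→6, 4→5, 5→8, 6→2, 7→3, 8→9, 9→7.
Listing these in domain order gives 1 4 6 5 8 2 3 9 7.

1 4 6 5 8 2 3 9 7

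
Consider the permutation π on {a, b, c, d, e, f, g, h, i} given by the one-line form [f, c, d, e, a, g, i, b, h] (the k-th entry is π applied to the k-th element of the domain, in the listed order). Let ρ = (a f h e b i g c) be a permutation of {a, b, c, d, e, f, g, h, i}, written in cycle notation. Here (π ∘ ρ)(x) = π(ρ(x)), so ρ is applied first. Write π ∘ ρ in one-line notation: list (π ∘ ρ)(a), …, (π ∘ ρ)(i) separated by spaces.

g h f e c b d a i

(π ∘ ρ)(x) = π(ρ(x)). Computing each image: π(ρ(a)) = π(f) = g, π(ρ(b)) = π(i) = h, π(ρ(c)) = π(a) = f, π(ρ(d)) = π(d) = e, π(ρ(e)) = π(b) = c, π(ρ(f)) = π(h) = b, π(ρ(g)) = π(c) = d, π(ρ(h)) = π(e) = a, π(ρ(i)) = π(g) = i.
Hence π ∘ ρ = [g h f e c b d a i].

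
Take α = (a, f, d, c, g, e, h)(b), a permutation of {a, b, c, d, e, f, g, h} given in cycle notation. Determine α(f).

In the cycle (a, f, d, c, g, e, h), f is followed by d, so α(f) = d.

d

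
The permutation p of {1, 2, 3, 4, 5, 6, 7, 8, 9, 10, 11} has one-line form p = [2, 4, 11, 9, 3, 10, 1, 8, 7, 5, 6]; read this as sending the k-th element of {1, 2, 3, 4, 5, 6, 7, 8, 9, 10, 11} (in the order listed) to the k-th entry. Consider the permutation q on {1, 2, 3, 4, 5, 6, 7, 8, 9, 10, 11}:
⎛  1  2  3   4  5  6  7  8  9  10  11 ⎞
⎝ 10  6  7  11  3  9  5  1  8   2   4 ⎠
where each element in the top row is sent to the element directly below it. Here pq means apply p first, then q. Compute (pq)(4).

p(4) = 9, then q(9) = 8; composing gives (pq)(4) = 8.

8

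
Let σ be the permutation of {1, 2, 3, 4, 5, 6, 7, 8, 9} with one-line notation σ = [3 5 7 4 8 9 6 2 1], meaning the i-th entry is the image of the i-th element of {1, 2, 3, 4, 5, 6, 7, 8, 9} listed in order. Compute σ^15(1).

Tracing 1 → 3 → … returns to 1 after 5 steps, so 1 lies in a 5-cycle (1 3 7 6 9).
On a 5-cycle, σ^5 is the identity, so σ^15 = σ^0 there (15 ≡ 0 mod 5).
So σ^15(1) = 1.

1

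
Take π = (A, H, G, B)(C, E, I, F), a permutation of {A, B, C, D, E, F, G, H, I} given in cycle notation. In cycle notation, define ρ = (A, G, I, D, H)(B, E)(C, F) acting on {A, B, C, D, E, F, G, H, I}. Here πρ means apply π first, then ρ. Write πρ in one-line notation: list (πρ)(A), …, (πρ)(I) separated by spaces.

A G B H D F E I C

For each element, apply π then ρ: A → H → A; B → A → G; C → E → B; D → D → H; E → I → D; F → C → F; G → B → E; H → G → I; I → F → C.
Collecting the images, πρ = [A G B H D F E I C].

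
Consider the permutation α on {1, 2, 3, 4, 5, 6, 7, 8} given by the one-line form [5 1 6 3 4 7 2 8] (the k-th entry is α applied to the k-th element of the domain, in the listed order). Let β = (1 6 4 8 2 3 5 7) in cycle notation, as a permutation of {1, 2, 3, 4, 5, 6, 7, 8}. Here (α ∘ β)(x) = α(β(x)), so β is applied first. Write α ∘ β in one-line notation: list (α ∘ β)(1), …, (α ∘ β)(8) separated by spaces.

7 6 4 8 2 3 5 1

Chase each element through β then α: 1 → 6 → 7; 2 → 3 → 6; 3 → 5 → 4; 4 → 8 → 8; 5 → 7 → 2; 6 → 4 → 3; 7 → 1 → 5; 8 → 2 → 1.
So α ∘ β in one-line form is 7 6 4 8 2 3 5 1.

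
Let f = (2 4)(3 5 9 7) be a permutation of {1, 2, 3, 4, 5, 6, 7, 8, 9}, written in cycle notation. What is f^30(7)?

7 lies in the 4-cycle (3 5 9 7).
On a 4-cycle, f^4 is the identity, so f^30 = f^2 there (30 ≡ 2 mod 4).
Advancing 2 steps from 7: 7 → 3 → 5.

5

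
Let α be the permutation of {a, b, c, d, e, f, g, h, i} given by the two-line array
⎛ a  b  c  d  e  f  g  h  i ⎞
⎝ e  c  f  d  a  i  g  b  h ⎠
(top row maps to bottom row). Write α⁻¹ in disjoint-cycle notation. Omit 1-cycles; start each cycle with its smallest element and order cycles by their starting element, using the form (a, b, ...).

(a, e)(b, h, i, f, c)

First write α in disjoint cycles: (a, e)(b, c, f, i, h).
The inverse reverses every cycle; in canonical form, α⁻¹ = (a, e)(b, h, i, f, c).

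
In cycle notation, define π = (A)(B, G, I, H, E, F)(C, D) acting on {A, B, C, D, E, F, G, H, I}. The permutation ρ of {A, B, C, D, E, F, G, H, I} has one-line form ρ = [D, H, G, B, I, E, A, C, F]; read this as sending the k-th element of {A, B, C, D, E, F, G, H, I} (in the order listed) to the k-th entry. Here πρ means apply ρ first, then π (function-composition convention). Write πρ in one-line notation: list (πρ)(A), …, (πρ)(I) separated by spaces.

(πρ)(x) = π(ρ(x)). Computing each image: π(ρ(A)) = π(D) = C, π(ρ(B)) = π(H) = E, π(ρ(C)) = π(G) = I, π(ρ(D)) = π(B) = G, π(ρ(E)) = π(I) = H, π(ρ(F)) = π(E) = F, π(ρ(G)) = π(A) = A, π(ρ(H)) = π(C) = D, π(ρ(I)) = π(F) = B.
Hence πρ = [C E I G H F A D B].

C E I G H F A D B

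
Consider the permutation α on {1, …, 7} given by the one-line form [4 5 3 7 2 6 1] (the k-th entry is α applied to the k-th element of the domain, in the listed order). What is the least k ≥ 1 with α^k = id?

6

Writing α as disjoint cycles, the cycle lengths are 3, 2, 1, 1.
The order of α is the least common multiple of its cycle lengths: lcm(3, 2) = 6.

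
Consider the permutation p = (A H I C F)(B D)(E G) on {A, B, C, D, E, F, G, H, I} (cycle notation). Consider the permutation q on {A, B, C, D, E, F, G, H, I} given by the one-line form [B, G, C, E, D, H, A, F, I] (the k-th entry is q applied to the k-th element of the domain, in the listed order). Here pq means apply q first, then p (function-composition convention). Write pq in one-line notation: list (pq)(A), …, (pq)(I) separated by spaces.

Chase each element through q then p: A → B → D; B → G → E; C → C → F; D → E → G; E → D → B; F → H → I; G → A → H; H → F → A; I → I → C.
Collecting the images, pq = [D E F G B I H A C].

D E F G B I H A C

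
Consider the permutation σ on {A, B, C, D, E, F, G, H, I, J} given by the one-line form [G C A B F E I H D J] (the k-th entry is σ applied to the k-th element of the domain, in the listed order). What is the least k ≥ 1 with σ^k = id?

The disjoint-cycle form of σ has cycle lengths 6, 2, 1, 1.
Since disjoint cycles commute, ord(σ) = lcm(6, 2) = 6.

6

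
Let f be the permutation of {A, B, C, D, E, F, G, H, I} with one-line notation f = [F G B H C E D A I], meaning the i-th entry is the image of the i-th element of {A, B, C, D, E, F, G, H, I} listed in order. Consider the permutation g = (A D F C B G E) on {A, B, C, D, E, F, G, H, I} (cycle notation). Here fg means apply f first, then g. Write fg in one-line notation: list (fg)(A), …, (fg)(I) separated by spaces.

C E G H B A F D I

(fg)(x) = g(f(x)). Computing each image: g(f(A)) = g(F) = C, g(f(B)) = g(G) = E, g(f(C)) = g(B) = G, g(f(D)) = g(H) = H, g(f(E)) = g(C) = B, g(f(F)) = g(E) = A, g(f(G)) = g(D) = F, g(f(H)) = g(A) = D, g(f(I)) = g(I) = I.
Hence fg = [C E G H B A F D I].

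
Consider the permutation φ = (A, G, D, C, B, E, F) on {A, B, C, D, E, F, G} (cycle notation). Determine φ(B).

In the cycle (A, G, D, C, B, E, F), B is followed by E, so φ(B) = E.

E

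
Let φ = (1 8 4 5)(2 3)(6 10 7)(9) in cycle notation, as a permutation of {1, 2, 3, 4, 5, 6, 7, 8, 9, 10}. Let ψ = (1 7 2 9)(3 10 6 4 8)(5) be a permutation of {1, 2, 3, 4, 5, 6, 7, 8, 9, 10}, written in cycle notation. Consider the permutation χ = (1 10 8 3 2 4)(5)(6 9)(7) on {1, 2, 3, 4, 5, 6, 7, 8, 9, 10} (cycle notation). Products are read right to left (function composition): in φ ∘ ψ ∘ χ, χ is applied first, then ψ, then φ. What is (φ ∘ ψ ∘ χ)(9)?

5

Chase 9: χ(9) = 6; ψ(6) = 4; φ(4) = 5. Hence (φ ∘ ψ ∘ χ)(9) = 5.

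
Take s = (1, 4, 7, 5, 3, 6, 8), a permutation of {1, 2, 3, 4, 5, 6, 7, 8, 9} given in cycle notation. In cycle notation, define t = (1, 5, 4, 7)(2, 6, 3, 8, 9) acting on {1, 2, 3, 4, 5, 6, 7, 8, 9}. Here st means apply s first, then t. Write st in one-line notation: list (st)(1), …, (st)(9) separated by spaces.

7 6 3 1 8 9 4 5 2

(st)(x) = t(s(x)). Computing each image: t(s(1)) = t(4) = 7, t(s(2)) = t(2) = 6, t(s(3)) = t(6) = 3, t(s(4)) = t(7) = 1, t(s(5)) = t(3) = 8, t(s(6)) = t(8) = 9, t(s(7)) = t(5) = 4, t(s(8)) = t(1) = 5, t(s(9)) = t(9) = 2.
Hence st = [7 6 3 1 8 9 4 5 2].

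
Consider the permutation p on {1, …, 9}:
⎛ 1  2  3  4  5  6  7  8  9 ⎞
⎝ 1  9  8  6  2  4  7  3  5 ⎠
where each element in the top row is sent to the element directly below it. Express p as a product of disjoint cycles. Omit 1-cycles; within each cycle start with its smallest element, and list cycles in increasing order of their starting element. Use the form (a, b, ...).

(2, 9, 5)(3, 8)(4, 6)

Iterating p from 2 gives 2 → 9 → 5 → 2; that is the 3-cycle (2, 9, 5).
Continuing from each remaining unvisited element yields (2, 9, 5)(3, 8)(4, 6).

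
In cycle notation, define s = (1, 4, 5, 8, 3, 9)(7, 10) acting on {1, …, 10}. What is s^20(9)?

4

9 lies in the 6-cycle (1, 4, 5, 8, 3, 9).
Powers repeat with period 6 on this cycle, and 20 mod 6 = 2, so s^20(9) = s^2(9).
Advancing 2 steps from 9: 9 → 1 → 4.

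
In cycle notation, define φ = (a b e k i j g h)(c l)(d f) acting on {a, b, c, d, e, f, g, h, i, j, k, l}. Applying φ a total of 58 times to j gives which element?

h

j lies in the 8-cycle (a b e k i j g h).
Since the cycle has length 8, φ^58 acts on it the same as φ^2 (58 mod 8 = 2).
Advancing 2 steps from j: j → g → h.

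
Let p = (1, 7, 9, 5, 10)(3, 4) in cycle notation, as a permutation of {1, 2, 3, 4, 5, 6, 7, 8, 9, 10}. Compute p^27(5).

5 lies in the 5-cycle (1, 7, 9, 5, 10).
Powers repeat with period 5 on this cycle, and 27 mod 5 = 2, so p^27(5) = p^2(5).
Stepping 2 places around the cycle: 5 → 10 → 1.

1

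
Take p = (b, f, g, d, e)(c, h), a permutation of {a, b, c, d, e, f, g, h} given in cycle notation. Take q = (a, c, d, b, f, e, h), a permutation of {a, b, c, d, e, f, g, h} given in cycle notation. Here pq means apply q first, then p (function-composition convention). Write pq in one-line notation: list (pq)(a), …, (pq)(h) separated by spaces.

(pq)(x) = p(q(x)). Computing each image: p(q(a)) = p(c) = h, p(q(b)) = p(f) = g, p(q(c)) = p(d) = e, p(q(d)) = p(b) = f, p(q(e)) = p(h) = c, p(q(f)) = p(e) = b, p(q(g)) = p(g) = d, p(q(h)) = p(a) = a.
Hence pq = [h g e f c b d a].

h g e f c b d a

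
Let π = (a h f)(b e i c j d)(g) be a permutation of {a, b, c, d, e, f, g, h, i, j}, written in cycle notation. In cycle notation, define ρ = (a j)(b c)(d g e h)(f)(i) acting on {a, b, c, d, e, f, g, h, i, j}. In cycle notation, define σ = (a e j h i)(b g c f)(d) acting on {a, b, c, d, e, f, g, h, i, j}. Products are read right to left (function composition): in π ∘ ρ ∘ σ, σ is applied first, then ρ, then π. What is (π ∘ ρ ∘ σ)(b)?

(π ∘ ρ ∘ σ)(b) = π(ρ(σ(b))). σ(b) = g, then ρ(g) = e, then π(e) = i, so the result is i.

i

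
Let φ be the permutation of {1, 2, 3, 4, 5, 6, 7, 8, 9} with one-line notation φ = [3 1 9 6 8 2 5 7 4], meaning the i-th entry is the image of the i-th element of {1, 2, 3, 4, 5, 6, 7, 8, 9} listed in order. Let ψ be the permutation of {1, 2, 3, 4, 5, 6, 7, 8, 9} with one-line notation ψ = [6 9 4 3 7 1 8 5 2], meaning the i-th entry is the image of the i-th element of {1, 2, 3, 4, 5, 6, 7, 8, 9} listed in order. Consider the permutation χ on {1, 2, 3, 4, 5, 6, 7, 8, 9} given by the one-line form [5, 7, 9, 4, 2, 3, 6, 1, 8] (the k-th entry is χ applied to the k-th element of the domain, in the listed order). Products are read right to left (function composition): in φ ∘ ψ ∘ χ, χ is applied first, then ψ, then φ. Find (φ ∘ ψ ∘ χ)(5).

Apply the permutations in order: χ(5) = 2, then ψ(2) = 9, then φ(9) = 4. So (φ ∘ ψ ∘ χ)(5) = 4.

4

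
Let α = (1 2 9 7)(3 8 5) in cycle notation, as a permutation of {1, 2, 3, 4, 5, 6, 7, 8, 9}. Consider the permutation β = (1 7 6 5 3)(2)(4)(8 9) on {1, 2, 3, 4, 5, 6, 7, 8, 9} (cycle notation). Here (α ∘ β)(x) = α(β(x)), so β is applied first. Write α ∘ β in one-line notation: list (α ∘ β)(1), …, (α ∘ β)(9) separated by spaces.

For each element, apply β then α: 1 → 7 → 1; 2 → 2 → 9; 3 → 1 → 2; 4 → 4 → 4; 5 → 3 → 8; 6 → 5 → 3; 7 → 6 → 6; 8 → 9 → 7; 9 → 8 → 5.
So α ∘ β in one-line form is 1 9 2 4 8 3 6 7 5.

1 9 2 4 8 3 6 7 5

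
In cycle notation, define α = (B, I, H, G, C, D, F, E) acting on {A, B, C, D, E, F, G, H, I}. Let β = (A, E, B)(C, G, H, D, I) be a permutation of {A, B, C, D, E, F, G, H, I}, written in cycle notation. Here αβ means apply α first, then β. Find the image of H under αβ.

H

(αβ)(H) = β(α(H)). α(H) = G, then β(G) = H. So (αβ)(H) = H.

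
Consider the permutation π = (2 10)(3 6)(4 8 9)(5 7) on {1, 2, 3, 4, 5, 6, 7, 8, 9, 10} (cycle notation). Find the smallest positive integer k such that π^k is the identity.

The cycle type of π is (3, 2, 2, 2, 1).
Since disjoint cycles commute, ord(π) = lcm(3, 2, 2, 2) = 6.

6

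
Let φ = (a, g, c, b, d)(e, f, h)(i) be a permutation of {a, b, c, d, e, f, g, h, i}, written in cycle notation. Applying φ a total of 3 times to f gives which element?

f lies in the 3-cycle (e, f, h).
Since the cycle has length 3, φ^3 acts on it the same as φ^0 (3 mod 3 = 0).
So φ^3(f) = f.

f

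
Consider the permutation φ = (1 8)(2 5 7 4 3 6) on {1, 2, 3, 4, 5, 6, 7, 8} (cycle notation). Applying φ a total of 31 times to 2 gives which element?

5

2 lies in the 6-cycle (2 5 7 4 3 6).
Since the cycle has length 6, φ^31 acts on it the same as φ^1 (31 mod 6 = 1).
Advancing 1 step from 2: 2 → 5.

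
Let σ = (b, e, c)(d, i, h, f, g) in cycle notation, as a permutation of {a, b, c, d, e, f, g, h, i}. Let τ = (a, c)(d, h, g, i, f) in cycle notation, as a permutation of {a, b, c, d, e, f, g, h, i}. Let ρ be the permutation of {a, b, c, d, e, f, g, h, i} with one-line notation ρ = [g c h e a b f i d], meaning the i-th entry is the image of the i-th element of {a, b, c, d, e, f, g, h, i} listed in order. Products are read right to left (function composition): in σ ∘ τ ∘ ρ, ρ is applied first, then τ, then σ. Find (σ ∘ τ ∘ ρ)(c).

Chase c: ρ(c) = h; τ(h) = g; σ(g) = d. Hence (σ ∘ τ ∘ ρ)(c) = d.

d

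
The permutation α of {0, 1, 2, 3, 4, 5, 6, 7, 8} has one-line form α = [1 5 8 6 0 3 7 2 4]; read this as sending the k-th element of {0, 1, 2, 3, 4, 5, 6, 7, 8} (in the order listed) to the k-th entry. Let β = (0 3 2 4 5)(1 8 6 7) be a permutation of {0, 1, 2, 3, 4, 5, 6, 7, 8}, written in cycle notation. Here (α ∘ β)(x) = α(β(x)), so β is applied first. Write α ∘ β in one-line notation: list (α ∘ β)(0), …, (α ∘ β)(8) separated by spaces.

6 4 0 8 3 1 2 5 7

Chase each element through β then α: 0 → 3 → 6; 1 → 8 → 4; 2 → 4 → 0; 3 → 2 → 8; 4 → 5 → 3; 5 → 0 → 1; 6 → 7 → 2; 7 → 1 → 5; 8 → 6 → 7.
Collecting the images, α ∘ β = [6 4 0 8 3 1 2 5 7].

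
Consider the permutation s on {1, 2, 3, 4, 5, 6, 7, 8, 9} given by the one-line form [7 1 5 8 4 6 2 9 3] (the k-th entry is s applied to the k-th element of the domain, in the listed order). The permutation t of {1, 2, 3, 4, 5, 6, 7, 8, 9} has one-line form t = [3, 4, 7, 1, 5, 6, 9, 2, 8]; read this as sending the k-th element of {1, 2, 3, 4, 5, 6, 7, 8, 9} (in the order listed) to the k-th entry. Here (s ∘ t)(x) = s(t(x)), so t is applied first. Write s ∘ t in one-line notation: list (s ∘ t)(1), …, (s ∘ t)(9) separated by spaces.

5 8 2 7 4 6 3 1 9

(s ∘ t)(x) = s(t(x)). Computing each image: s(t(1)) = s(3) = 5, s(t(2)) = s(4) = 8, s(t(3)) = s(7) = 2, s(t(4)) = s(1) = 7, s(t(5)) = s(5) = 4, s(t(6)) = s(6) = 6, s(t(7)) = s(9) = 3, s(t(8)) = s(2) = 1, s(t(9)) = s(8) = 9.
Hence s ∘ t = [5 8 2 7 4 6 3 1 9].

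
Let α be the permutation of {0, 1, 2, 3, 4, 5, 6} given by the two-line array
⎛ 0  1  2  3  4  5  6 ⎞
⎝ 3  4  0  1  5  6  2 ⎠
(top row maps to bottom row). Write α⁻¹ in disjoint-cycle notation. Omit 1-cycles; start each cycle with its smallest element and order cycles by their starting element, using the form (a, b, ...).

First write α in disjoint cycles: (0, 3, 1, 4, 5, 6, 2).
Reversing each cycle (and rotating so the smallest element leads) gives α⁻¹ = (0, 2, 6, 5, 4, 1, 3).

(0, 2, 6, 5, 4, 1, 3)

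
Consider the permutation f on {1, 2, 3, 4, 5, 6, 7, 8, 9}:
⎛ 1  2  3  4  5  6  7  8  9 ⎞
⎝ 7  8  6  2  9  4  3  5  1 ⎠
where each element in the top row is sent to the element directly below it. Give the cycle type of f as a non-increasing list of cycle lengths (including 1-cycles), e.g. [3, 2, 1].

[9]

The disjoint cycles are (1, 7, 3, 6, 4, 2, 8, 5, 9), with lengths 9 in non-increasing order.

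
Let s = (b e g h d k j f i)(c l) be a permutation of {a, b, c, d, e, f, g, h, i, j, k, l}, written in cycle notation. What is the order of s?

18

The disjoint cycles have lengths 9, 2, 1.
Since disjoint cycles commute, ord(s) = lcm(9, 2) = 18.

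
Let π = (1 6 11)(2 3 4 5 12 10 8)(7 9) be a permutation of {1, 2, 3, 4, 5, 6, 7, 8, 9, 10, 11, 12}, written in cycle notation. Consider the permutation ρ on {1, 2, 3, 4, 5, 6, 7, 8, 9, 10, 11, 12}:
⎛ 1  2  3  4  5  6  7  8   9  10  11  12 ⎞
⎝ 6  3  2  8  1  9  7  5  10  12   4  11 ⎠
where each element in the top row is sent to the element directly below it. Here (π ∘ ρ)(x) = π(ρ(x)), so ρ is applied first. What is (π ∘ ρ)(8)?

(π ∘ ρ)(8) = π(ρ(8)). ρ(8) = 5, then π(5) = 12. So (π ∘ ρ)(8) = 12.

12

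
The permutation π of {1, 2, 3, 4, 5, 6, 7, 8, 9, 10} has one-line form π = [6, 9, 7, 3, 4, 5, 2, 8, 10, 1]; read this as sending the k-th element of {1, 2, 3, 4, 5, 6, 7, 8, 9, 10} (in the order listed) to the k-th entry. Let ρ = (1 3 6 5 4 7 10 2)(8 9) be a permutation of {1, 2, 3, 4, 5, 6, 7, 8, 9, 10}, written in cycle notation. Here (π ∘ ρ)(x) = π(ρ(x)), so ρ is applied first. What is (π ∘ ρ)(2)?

First apply ρ: ρ(2) = 1, then π(1) = 6. Thus (π ∘ ρ)(2) = 6.

6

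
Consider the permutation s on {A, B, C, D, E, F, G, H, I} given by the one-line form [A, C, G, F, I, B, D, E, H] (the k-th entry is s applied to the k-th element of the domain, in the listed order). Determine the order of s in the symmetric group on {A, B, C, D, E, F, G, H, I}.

15

The disjoint-cycle form of s has cycle lengths 5, 3, 1.
Since disjoint cycles commute, ord(s) = lcm(5, 3) = 15.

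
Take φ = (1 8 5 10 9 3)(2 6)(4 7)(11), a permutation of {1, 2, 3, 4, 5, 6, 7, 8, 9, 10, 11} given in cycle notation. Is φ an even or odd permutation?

odd

The cycle lengths are 6, 2, 2, 1.
A cycle is odd iff its length is even; φ has 3 even-length cycles, so sgn(φ) = (−1)^3 and φ is odd.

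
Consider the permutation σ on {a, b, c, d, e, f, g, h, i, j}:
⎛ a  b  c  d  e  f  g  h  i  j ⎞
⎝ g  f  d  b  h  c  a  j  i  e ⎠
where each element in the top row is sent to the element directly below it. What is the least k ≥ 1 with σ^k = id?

12

The disjoint-cycle form of σ has cycle lengths 4, 3, 2, 1.
The order is lcm(4, 3, 2) = 12.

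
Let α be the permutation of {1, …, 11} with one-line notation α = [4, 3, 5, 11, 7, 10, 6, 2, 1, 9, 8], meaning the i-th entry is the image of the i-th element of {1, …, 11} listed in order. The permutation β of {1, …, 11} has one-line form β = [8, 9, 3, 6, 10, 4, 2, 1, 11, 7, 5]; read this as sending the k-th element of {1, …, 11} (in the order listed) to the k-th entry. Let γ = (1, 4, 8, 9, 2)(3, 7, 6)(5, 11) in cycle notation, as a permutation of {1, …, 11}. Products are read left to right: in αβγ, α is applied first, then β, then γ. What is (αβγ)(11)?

(αβγ)(11) = γ(β(α(11))). α(11) = 8, then β(8) = 1, then γ(1) = 4, so the result is 4.

4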